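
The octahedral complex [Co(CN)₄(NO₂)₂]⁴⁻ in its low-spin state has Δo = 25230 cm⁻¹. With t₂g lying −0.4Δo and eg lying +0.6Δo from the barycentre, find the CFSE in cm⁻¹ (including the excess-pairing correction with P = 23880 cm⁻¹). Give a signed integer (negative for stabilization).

Ligand charges: 4×(-1) from CN⁻ and 2×(-1) from NO₂⁻ sum to -6; with overall charge -4, Co is +2.
Co sits in group 9; removing 2 electrons leaves Co²⁺ with 9 − 2 = 7 d electrons.
Electron filling gives t₂g⁶ eg¹.
The orbital stabilization is -1.8Δo = -1.8 × 25230 = -45414 cm⁻¹.
Pairing penalty: 3 pairs vs 2 in the high-spin reference → 1 extra × P = 23880 cm⁻¹.
Combining: -45414 + 23880 = -21534 cm⁻¹.

-21534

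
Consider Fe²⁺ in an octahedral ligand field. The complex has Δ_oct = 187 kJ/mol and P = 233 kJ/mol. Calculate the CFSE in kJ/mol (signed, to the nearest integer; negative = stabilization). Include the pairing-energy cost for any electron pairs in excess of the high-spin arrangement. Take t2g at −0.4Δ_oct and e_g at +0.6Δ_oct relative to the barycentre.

Fe is in group 8, so Fe²⁺ is d⁶ (8 − 2 = 6).
With Δ_oct < P the complex is high-spin.
Configuration: t2g^4 e_g^2.
Orbital CFSE = -0.4Δ_oct = -0.4 × 187 = -75 kJ/mol.
High-spin has no excess pairs, so no pairing correction applies.

-75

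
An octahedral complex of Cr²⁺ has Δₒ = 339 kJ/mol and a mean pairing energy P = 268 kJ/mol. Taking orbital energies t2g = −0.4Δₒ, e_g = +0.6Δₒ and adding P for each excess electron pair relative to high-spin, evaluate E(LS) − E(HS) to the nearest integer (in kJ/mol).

Cr²⁺: group 6, so d-count = 6 − 2 = 4.
High-spin d⁴ fills as t2g^3 e_g^1 with CFSE 3(−0.4) + 1(+0.6) = -0.6Δₒ = -203 kJ/mol.
For low-spin the configuration is t2g^4 e_g^0: orbital energy -1.6 × 339 = -542 kJ/mol, and 1 additional pair relative to high-spin adds 268 kJ/mol, giving -274 kJ/mol.
The difference is -274 − (-203) = -71 kJ/mol, so low-spin lies lower.

-71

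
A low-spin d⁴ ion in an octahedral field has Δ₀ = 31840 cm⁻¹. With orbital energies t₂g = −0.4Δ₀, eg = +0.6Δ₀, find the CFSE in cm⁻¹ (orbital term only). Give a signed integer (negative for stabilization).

-50944

Configuration: t₂g⁴ eg⁰.
Orbital CFSE = 4(-0.4) + 0(0.6) = -1.6Δ₀ = -1.6 × 31840 = -50944 cm⁻¹.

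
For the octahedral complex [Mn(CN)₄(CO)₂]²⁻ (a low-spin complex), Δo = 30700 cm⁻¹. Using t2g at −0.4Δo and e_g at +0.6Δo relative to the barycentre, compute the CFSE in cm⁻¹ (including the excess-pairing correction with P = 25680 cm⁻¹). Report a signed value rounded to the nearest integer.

Ligand charges: 4×(-1) from CN⁻ and 2×(+0) from CO sum to -4; with overall charge -2, Mn is +2.
Mn sits in group 7; removing 2 electrons leaves Mn²⁺ with 7 − 2 = 5 d electrons.
Configuration: t2g^5 e_g^0.
Orbital CFSE = 5(-0.4) + 0(0.6) = -2.0Δo = -2.0 × 30700 = -61400 cm⁻¹.
Pairing penalty: 2 pairs vs 0 in the high-spin reference → 2 extra × P = 51360 cm⁻¹.
Overall CFSE = -61400 + 51360 = -10040 cm⁻¹.

-10040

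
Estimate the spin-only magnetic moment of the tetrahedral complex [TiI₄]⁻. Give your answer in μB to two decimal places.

Each I⁻ contributes -1; 4 × (-1) = -4. With overall charge -1, Ti is in the +3 oxidation state.
Ti³⁺: group 4, so d-count = 4 − 3 = 1.
Tetrahedral splitting is small, so the complex is high-spin.
Configuration: e¹ t₂⁰ → 1 unpaired electron.
μ(spin-only) = √[1(1+2)] = √3 ≈ 1.73 μB.

1.73 μB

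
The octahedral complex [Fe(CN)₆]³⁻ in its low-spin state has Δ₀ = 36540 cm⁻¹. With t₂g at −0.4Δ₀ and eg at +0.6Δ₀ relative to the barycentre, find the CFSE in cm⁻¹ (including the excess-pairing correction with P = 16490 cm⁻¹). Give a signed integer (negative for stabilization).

Each CN⁻ contributes -1; 6 × (-1) = -6. With overall charge -3, Fe is in the +3 oxidation state.
Fe is in group 8, so Fe³⁺ is d⁵ (8 − 3 = 5).
The d⁵ electrons fill as t₂g⁵ eg⁰.
CFSE(orbital) = 5×(-0.4Δ₀) + 0×(0.6Δ₀) = -2.0Δ₀; with Δ₀ = 36540 cm⁻¹ that is -73080 cm⁻¹.
Pairing penalty: 2 pairs vs 0 in the high-spin reference → 2 extra × P = 32980 cm⁻¹.
Combining: -73080 + 32980 = -40100 cm⁻¹.

-40100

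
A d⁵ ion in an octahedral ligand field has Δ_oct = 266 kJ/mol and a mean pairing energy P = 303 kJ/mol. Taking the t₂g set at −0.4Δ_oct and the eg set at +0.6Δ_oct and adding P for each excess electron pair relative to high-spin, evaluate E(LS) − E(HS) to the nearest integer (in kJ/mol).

74

High-spin: t₂g³ eg², CFSE = 0.0Δ_oct = 0 kJ/mol.
Low-spin t₂g⁵ eg⁰ gives -2.0Δ_oct = -532 kJ/mol, but forming 2 extra pairs costs 2P = 606 kJ/mol, so E(LS) = -532 + 606 = 74 kJ/mol.
E(LS) − E(HS) = 74 − (0) = 74 kJ/mol.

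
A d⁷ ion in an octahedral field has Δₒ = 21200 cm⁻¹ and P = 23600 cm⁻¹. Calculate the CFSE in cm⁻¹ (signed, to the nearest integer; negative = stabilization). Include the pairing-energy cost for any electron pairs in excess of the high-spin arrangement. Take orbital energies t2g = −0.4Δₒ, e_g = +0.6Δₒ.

-16960

Δₒ < P, so pairing is avoided: the ground state is high-spin.
Filling d⁷ accordingly: t2g^5 e_g^2.
Orbital CFSE = -0.8Δₒ = -0.8 × 21200 = -16960 cm⁻¹.
High-spin has no excess pairs, so no pairing correction applies.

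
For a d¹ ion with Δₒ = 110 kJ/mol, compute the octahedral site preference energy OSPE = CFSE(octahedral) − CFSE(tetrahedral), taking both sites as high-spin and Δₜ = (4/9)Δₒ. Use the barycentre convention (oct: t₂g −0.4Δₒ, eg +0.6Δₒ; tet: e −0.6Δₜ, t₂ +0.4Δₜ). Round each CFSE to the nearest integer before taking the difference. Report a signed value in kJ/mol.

-15

In an octahedral site d¹ (HS) is t₂g¹ eg⁰, giving CFSE(oct) = -0.4Δₒ = -44 kJ/mol.
In a tetrahedral site the filling is e¹ t₂⁰: CFSE(tet) = -0.6Δₜ = -0.6 × (4/9)(110) = -29 kJ/mol.
Subtracting, OSPE = -44 − (-29) = -15 kJ/mol.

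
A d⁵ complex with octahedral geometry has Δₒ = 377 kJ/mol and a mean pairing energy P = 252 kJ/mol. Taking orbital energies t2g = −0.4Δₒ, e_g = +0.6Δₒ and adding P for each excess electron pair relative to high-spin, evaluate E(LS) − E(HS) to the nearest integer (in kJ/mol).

In the high-spin limit (t2g^3 e_g^2) the orbital term is 0.0Δₒ = 0 kJ/mol, with no excess pairing.
Low-spin t2g^5 e_g^0 gives -2.0Δₒ = -754 kJ/mol, but forming 2 extra pairs costs 2P = 504 kJ/mol, so E(LS) = -754 + 504 = -250 kJ/mol.
E(LS) − E(HS) = -250 − (0) = -250 kJ/mol.

-250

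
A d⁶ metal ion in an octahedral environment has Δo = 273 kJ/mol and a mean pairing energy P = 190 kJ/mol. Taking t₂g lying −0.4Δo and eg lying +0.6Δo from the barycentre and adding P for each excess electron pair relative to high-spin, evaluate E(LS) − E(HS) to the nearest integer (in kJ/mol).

-166

High-spin: t₂g⁴ eg², CFSE = -0.4Δo = -109 kJ/mol.
Low-spin: t₂g⁶ eg⁰, orbital CFSE = -2.4Δo = -655 kJ/mol; plus 2 excess pairs × P = +380 kJ/mol; total -275 kJ/mol.
The difference is -275 − (-109) = -166 kJ/mol, so low-spin lies lower.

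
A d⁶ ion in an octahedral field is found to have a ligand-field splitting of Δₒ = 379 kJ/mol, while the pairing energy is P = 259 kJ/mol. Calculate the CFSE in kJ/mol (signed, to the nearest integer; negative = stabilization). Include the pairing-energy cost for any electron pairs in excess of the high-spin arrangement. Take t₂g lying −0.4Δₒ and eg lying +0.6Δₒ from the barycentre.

-392

With Δₒ > P the complex is low-spin.
Configuration: t₂g⁶ eg⁰.
Orbital CFSE = -2.4Δₒ = -2.4 × 379 = -910 kJ/mol.
Excess pairs vs high-spin: 3 − 1 = 2; pairing cost = +518 kJ/mol.
Net CFSE = -910 + 518 = -392 kJ/mol.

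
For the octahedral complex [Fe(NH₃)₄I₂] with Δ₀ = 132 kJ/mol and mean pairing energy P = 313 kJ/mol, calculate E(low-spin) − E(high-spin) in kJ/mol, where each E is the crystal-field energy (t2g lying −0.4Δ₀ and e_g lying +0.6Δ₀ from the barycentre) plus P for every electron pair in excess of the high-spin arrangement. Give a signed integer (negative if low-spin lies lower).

Ligand charges: 4×(+0) from NH₃ and 2×(-1) from I⁻ sum to -2; with overall charge +0, Fe is +2.
Fe²⁺: group 8, so d-count = 8 − 2 = 6.
High-spin d⁶ fills as t2g^4 e_g^2 with CFSE 4(−0.4) + 2(+0.6) = -0.4Δ₀ = -53 kJ/mol.
Low-spin: t2g^6 e_g^0, orbital CFSE = -2.4Δ₀ = -317 kJ/mol; plus 2 excess pairs × P = +626 kJ/mol; total 309 kJ/mol.
E(LS) − E(HS) = 309 − (-53) = 362 kJ/mol.

362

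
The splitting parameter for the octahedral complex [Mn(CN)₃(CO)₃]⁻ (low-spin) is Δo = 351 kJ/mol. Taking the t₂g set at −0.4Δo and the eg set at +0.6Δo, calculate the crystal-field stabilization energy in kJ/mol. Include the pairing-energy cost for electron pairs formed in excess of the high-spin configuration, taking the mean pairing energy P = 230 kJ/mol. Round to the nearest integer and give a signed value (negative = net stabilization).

-242

Ligand charges: 3×(-1) from CN⁻ and 3×(+0) from CO sum to -3; with overall charge -1, Mn is +2.
Mn²⁺: group 7, so d-count = 7 − 2 = 5.
The d⁵ electrons fill as t₂g⁵ eg⁰.
Orbital CFSE = 5(-0.4) + 0(0.6) = -2.0Δo = -2.0 × 351 = -702 kJ/mol.
Relative to high-spin t₂g³ eg² (0 paired), the low-spin configuration has 2 additional pairs, contributing +2 × 230 = +460 kJ/mol.
Net CFSE = -702 + 460 = -242 kJ/mol.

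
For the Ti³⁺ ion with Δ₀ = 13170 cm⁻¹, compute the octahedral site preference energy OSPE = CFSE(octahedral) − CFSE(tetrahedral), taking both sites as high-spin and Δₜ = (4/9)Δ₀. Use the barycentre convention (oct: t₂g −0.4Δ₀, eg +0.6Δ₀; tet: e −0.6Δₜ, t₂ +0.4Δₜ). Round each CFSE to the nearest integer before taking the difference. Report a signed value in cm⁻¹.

Group 4 minus oxidation state +3 gives a d¹ configuration for Ti³⁺.
Octahedral (high-spin): t₂g¹ eg⁰, CFSE = 1(−0.4) + 0(+0.6) = -0.4Δ₀ = -0.4 × 13170 = -5268 cm⁻¹.
Tetrahedral e¹ t₂⁰ gives -0.6Δₜ = -0.6 × (4/9) × 13170 = -3512 cm⁻¹.
OSPE = CFSE(oct) − CFSE(tet) = -5268 − (-3512) = -1756 cm⁻¹.

-1756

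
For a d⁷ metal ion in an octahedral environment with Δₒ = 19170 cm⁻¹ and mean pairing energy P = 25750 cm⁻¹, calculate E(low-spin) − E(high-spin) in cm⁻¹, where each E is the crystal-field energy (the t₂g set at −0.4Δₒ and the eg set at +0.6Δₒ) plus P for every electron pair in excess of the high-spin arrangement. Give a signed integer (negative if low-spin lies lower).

In the high-spin limit (t₂g⁵ eg²) the orbital term is -0.8Δₒ = -15336 cm⁻¹, with no excess pairing.
For low-spin the configuration is t₂g⁶ eg¹: orbital energy -1.8 × 19170 = -34506 cm⁻¹, and 1 additional pair relative to high-spin adds 25750 cm⁻¹, giving -8756 cm⁻¹.
E(LS) − E(HS) = -8756 − (-15336) = 6580 cm⁻¹.

6580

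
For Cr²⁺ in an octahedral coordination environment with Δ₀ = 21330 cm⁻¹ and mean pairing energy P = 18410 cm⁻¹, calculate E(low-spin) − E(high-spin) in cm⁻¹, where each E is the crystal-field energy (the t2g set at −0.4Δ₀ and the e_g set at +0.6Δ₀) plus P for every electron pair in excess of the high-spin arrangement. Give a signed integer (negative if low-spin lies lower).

-2920

Group 6 minus oxidation state +2 gives a d⁴ configuration for Cr²⁺.
In the high-spin limit (t2g^3 e_g^1) the orbital term is -0.6Δ₀ = -12798 cm⁻¹, with no excess pairing.
Low-spin: t2g^4 e_g^0, orbital CFSE = -1.6Δ₀ = -34128 cm⁻¹; plus 1 excess pair × P = +18410 cm⁻¹; total -15718 cm⁻¹.
E(LS) − E(HS) = -15718 − (-12798) = -2920 cm⁻¹.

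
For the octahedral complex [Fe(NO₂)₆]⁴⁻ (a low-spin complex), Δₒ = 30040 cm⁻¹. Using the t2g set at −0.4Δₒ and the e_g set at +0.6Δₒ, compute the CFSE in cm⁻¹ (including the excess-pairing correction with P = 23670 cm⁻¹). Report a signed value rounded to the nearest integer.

-24756

Each NO₂⁻ contributes -1; 6 × (-1) = -6. With overall charge -4, Fe is in the +2 oxidation state.
Group 8 minus oxidation state +2 gives a d⁶ configuration for Fe²⁺.
The d⁶ electrons fill as t2g^6 e_g^0.
Orbital CFSE = 6(-0.4) + 0(0.6) = -2.4Δₒ = -2.4 × 30040 = -72096 cm⁻¹.
High-spin d⁶ would be t2g^4 e_g^2 with 1 pair; low-spin has 3, so 2 excess pairs cost +2P = +47340 cm⁻¹.
Combining: -72096 + 47340 = -24756 cm⁻¹.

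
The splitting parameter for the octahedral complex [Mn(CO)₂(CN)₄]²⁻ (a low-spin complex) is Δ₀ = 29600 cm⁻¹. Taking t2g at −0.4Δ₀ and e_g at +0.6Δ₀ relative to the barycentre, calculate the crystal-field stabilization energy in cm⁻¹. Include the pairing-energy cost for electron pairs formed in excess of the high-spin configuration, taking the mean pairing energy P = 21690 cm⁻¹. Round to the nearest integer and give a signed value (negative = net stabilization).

-15820

Ligand charges: 2×(+0) from CO and 4×(-1) from CN⁻ sum to -4; with overall charge -2, Mn is +2.
Group 7 minus oxidation state +2 gives a d⁵ configuration for Mn²⁺.
Configuration: t2g^5 e_g^0.
Orbital CFSE = 5(-0.4) + 0(0.6) = -2.0Δ₀ = -2.0 × 29600 = -59200 cm⁻¹.
Pairing penalty: 2 pairs vs 0 in the high-spin reference → 2 extra × P = 43380 cm⁻¹.
Net CFSE = -59200 + 43380 = -15820 cm⁻¹.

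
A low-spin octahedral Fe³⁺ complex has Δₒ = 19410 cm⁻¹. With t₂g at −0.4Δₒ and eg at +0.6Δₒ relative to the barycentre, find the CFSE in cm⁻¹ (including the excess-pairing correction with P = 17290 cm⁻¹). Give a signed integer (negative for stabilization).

-4240

Fe is in group 8, so Fe³⁺ is d⁵ (8 − 3 = 5).
The d⁵ electrons fill as t₂g⁵ eg⁰.
Orbital CFSE = 5(-0.4) + 0(0.6) = -2.0Δₒ = -2.0 × 19410 = -38820 cm⁻¹.
Relative to high-spin t₂g³ eg² (0 paired), the low-spin configuration has 2 additional pairs, contributing +2 × 17290 = +34580 cm⁻¹.
Net CFSE = -38820 + 34580 = -4240 cm⁻¹.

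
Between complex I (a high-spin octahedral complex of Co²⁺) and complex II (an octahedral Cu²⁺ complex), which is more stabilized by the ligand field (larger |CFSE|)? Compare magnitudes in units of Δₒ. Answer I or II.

I

I: Group 9 minus oxidation state +2 gives a d⁷ configuration for Co²⁺; t₂g⁵ eg², CFSE = -0.8Δₒ.
II: Cu is in group 11, so Cu²⁺ is d⁹ (11 − 2 = 9); t₂g⁶ eg³, CFSE = -0.6Δₒ.
So I has the larger |CFSE|.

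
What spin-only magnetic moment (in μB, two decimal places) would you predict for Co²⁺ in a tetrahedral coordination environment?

Co is in group 9, so Co²⁺ is d⁷ (9 − 2 = 7).
Tetrahedral splitting is small, so the complex is high-spin.
Configuration: e^4 t2^3 → 3 unpaired electrons.
μ(spin-only) = √[3(3+2)] = √15 ≈ 3.87 μB.

3.87 μB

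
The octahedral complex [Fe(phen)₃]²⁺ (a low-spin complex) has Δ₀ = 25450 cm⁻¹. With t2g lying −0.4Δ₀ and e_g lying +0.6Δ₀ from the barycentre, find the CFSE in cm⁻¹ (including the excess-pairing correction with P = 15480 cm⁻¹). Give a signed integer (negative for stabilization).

phen is neutral, so the +2 overall charge sits on Fe: oxidation state +2.
Fe is in group 8, so Fe²⁺ is d⁶ (8 − 2 = 6).
Configuration: t2g^6 e_g^0.
The orbital stabilization is -2.4Δ₀ = -2.4 × 25450 = -61080 cm⁻¹.
High-spin d⁶ would be t2g^4 e_g^2 with 1 pair; low-spin has 3, so 2 excess pairs cost +2P = +30960 cm⁻¹.
Net CFSE = -61080 + 30960 = -30120 cm⁻¹.

-30120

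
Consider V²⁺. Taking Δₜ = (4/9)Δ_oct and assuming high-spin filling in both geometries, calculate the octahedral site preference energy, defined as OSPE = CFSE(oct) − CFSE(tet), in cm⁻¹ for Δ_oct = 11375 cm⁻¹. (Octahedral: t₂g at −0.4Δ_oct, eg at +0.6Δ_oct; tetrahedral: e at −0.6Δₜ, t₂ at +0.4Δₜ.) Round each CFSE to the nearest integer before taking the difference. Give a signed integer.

-9606

V²⁺: group 5, so d-count = 5 − 2 = 3.
Octahedral high-spin t2g^3 e_g^0: CFSE = -1.2 × 11375 = -13650 cm⁻¹.
Tetrahedral: e^2 t2^1, CFSE = 2(−0.6) + 1(+0.4) = -0.8Δₜ = -0.8 × (4/9) × 11375 = -4044 cm⁻¹.
OSPE = CFSE(oct) − CFSE(tet) = -13650 − (-4044) = -9606 cm⁻¹.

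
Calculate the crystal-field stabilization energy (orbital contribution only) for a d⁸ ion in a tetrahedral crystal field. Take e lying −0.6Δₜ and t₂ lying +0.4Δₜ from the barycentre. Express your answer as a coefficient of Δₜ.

With tetrahedral geometry the complex is necessarily high-spin.
Configuration: e⁴ t₂⁴.
CFSE = 4(-0.6Δₜ) + 4(0.4Δₜ) = -2.4Δₜ + 1.6Δₜ = -0.8Δₜ.

-0.8 Δₜ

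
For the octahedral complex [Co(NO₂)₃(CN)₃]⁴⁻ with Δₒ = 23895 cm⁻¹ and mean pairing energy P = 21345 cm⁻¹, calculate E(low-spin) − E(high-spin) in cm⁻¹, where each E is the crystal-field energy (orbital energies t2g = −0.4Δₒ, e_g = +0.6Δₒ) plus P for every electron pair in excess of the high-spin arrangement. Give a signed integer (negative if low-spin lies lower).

-2550

Ligand charges: 3×(-1) from NO₂⁻ and 3×(-1) from CN⁻ sum to -6; with overall charge -4, Co is +2.
Co²⁺: group 9, so d-count = 9 − 2 = 7.
High-spin: t2g^5 e_g^2, CFSE = -0.8Δₒ = -19116 cm⁻¹.
For low-spin the configuration is t2g^6 e_g^1: orbital energy -1.8 × 23895 = -43011 cm⁻¹, and 1 additional pair relative to high-spin adds 21345 cm⁻¹, giving -21666 cm⁻¹.
The difference is -21666 − (-19116) = -2550 cm⁻¹, so low-spin lies lower.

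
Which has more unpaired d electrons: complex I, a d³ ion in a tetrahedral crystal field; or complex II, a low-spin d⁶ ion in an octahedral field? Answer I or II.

I

I: Tetrahedral fields are weak (Δₜ ≈ 4/9 Δₒ), so electrons fill high-spin; e² t₂¹ → 3 unpaired.
II: t2g^6 e_g^0 → 0 unpaired.
So I has more unpaired electrons.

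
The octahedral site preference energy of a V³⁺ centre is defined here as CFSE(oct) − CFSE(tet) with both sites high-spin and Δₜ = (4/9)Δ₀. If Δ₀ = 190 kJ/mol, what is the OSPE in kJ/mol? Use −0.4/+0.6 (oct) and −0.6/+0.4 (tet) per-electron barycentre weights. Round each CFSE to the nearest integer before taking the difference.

-51

Group 5 minus oxidation state +3 gives a d² configuration for V³⁺.
Octahedral high-spin t2g^2 e_g^0: CFSE = -0.8 × 190 = -152 kJ/mol.
In a tetrahedral site the filling is e^2 t2^0: CFSE(tet) = -1.2Δₜ = -1.2 × (4/9)(190) = -101 kJ/mol.
OSPE = CFSE(oct) − CFSE(tet) = -152 − (-101) = -51 kJ/mol.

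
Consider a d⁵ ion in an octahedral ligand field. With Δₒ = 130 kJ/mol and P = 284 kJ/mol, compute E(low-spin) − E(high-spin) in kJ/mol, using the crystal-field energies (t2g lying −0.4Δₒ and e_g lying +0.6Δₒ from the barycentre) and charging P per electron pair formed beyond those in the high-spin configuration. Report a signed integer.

308

High-spin d⁵ fills as t2g^3 e_g^2 with CFSE 3(−0.4) + 2(+0.6) = 0.0Δₒ = 0 kJ/mol.
For low-spin the configuration is t2g^5 e_g^0: orbital energy -2.0 × 130 = -260 kJ/mol, and 2 additional pairs relative to high-spin add 568 kJ/mol, giving 308 kJ/mol.
Thus E(LS) − E(HS) = 308 kJ/mol.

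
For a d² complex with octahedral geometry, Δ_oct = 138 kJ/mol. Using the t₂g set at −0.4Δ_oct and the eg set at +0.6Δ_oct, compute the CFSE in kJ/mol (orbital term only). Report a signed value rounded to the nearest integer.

For octahedral d² the high- and low-spin configurations coincide.
Configuration: t₂g² eg⁰.
The orbital stabilization is -0.8Δ_oct = -0.8 × 138 = -110 kJ/mol.

-110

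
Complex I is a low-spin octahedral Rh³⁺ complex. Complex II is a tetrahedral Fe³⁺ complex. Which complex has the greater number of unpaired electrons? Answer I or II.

I: Rh³⁺: group 9, so d-count = 9 − 3 = 6; t₂g⁶ eg⁰ → 0 unpaired.
II: Fe³⁺: group 8, so d-count = 8 − 3 = 5; Tetrahedral splitting is small, so the complex is high-spin; e² t₂³ → 5 unpaired.
So II has more unpaired electrons.

II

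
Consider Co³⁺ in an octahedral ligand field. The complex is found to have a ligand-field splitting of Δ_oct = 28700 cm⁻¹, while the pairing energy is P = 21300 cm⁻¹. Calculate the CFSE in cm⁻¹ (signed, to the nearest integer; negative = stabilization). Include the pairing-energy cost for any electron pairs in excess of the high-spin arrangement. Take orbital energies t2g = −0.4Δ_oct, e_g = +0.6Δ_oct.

-26280

Co is in group 9, so Co³⁺ is d⁶ (9 − 3 = 6).
With Δ_oct > P the complex is low-spin.
That gives t2g^6 e_g^0.
Orbital CFSE = -2.4Δ_oct = -2.4 × 28700 = -68880 cm⁻¹.
Excess pairs vs high-spin: 3 − 1 = 2; pairing cost = +42600 cm⁻¹.
Net CFSE = -68880 + 42600 = -26280 cm⁻¹.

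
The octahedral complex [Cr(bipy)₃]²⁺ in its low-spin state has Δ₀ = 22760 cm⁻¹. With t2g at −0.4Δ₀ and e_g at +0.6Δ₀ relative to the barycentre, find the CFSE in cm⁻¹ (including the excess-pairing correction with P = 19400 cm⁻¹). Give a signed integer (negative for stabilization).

-17016

bipy is neutral, so the +2 overall charge sits on Cr: oxidation state +2.
Cr is in group 6, so Cr²⁺ is d⁴ (6 − 2 = 4).
The d⁴ electrons fill as t2g^4 e_g^0.
Orbital CFSE = 4(-0.4) + 0(0.6) = -1.6Δ₀ = -1.6 × 22760 = -36416 cm⁻¹.
High-spin d⁴ would be t2g^3 e_g^1 with 0 pairs; low-spin has 1, so 1 excess pair costs +1P = +19400 cm⁻¹.
Overall CFSE = -36416 + 19400 = -17016 cm⁻¹.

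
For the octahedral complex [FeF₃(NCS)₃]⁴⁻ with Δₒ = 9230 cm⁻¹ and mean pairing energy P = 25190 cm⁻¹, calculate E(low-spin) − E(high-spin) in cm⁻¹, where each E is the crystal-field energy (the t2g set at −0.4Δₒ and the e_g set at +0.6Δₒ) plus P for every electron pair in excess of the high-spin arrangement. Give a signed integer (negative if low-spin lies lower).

31920

Ligand charges: 3×(-1) from F⁻ and 3×(-1) from NCS⁻ sum to -6; with overall charge -4, Fe is +2.
Fe sits in group 8; removing 2 electrons leaves Fe²⁺ with 8 − 2 = 6 d electrons.
High-spin d⁶ fills as t2g^4 e_g^2 with CFSE 4(−0.4) + 2(+0.6) = -0.4Δₒ = -3692 cm⁻¹.
Low-spin: t2g^6 e_g^0, orbital CFSE = -2.4Δₒ = -22152 cm⁻¹; plus 2 excess pairs × P = +50380 cm⁻¹; total 28228 cm⁻¹.
Thus E(LS) − E(HS) = 31920 cm⁻¹.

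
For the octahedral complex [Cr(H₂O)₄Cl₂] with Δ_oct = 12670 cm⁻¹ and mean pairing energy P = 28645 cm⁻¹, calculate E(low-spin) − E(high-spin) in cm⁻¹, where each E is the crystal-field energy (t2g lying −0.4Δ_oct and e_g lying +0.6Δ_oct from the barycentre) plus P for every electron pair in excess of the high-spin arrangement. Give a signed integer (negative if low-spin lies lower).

15975

Ligand charges: 4×(+0) from H₂O and 2×(-1) from Cl⁻ sum to -2; with overall charge +0, Cr is +2.
Cr sits in group 6; removing 2 electrons leaves Cr²⁺ with 6 − 2 = 4 d electrons.
High-spin: t2g^3 e_g^1, CFSE = -0.6Δ_oct = -7602 cm⁻¹.
Low-spin: t2g^4 e_g^0, orbital CFSE = -1.6Δ_oct = -20272 cm⁻¹; plus 1 excess pair × P = +28645 cm⁻¹; total 8373 cm⁻¹.
Thus E(LS) − E(HS) = 15975 cm⁻¹.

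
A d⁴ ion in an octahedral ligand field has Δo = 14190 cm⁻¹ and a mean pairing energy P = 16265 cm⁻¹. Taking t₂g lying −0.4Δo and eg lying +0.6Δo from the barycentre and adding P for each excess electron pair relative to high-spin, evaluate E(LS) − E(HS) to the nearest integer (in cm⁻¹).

In the high-spin limit (t₂g³ eg¹) the orbital term is -0.6Δo = -8514 cm⁻¹, with no excess pairing.
For low-spin the configuration is t₂g⁴ eg⁰: orbital energy -1.6 × 14190 = -22704 cm⁻¹, and 1 additional pair relative to high-spin adds 16265 cm⁻¹, giving -6439 cm⁻¹.
The difference is -6439 − (-8514) = 2075 cm⁻¹, so high-spin lies lower.

2075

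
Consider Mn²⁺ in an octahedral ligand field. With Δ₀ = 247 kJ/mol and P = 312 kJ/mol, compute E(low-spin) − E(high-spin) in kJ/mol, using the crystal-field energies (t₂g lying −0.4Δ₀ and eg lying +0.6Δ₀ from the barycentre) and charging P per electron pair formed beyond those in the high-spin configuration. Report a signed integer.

Group 7 minus oxidation state +2 gives a d⁵ configuration for Mn²⁺.
In the high-spin limit (t₂g³ eg²) the orbital term is 0.0Δ₀ = 0 kJ/mol, with no excess pairing.
Low-spin: t₂g⁵ eg⁰, orbital CFSE = -2.0Δ₀ = -494 kJ/mol; plus 2 excess pairs × P = +624 kJ/mol; total 130 kJ/mol.
Thus E(LS) − E(HS) = 130 kJ/mol.

130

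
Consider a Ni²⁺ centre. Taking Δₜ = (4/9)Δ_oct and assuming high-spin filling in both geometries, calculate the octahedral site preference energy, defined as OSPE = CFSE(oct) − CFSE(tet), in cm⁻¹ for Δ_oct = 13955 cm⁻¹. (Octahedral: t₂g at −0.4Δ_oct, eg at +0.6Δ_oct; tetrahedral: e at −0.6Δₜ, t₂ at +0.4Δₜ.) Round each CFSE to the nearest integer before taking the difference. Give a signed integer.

Ni sits in group 10; removing 2 electrons leaves Ni²⁺ with 10 − 2 = 8 d electrons.
Octahedral (high-spin): t2g^6 e_g^2, CFSE = 6(−0.4) + 2(+0.6) = -1.2Δ_oct = -1.2 × 13955 = -16746 cm⁻¹.
Tetrahedral e^4 t2^4 gives -0.8Δₜ = -0.8 × (4/9) × 13955 = -4962 cm⁻¹.
OSPE = CFSE(oct) − CFSE(tet) = -16746 − (-4962) = -11784 cm⁻¹.

-11784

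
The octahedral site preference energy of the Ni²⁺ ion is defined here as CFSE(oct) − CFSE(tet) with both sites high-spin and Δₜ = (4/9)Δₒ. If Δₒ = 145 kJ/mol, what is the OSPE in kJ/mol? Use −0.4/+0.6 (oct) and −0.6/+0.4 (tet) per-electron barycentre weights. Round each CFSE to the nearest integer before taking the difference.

-122

Ni sits in group 10; removing 2 electrons leaves Ni²⁺ with 10 − 2 = 8 d electrons.
In an octahedral site d⁸ (HS) is t2g^6 e_g^2, giving CFSE(oct) = -1.2Δₒ = -174 kJ/mol.
In a tetrahedral site the filling is e^4 t2^4: CFSE(tet) = -0.8Δₜ = -0.8 × (4/9)(145) = -52 kJ/mol.
Subtracting, OSPE = -174 − (-52) = -122 kJ/mol.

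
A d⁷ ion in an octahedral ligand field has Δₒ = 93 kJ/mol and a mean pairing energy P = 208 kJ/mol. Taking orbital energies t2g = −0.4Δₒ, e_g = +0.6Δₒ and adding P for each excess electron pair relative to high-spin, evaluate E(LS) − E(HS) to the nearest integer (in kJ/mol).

115

In the high-spin limit (t2g^5 e_g^2) the orbital term is -0.8Δₒ = -74 kJ/mol, with no excess pairing.
Low-spin t2g^6 e_g^1 gives -1.8Δₒ = -167 kJ/mol, but forming 1 extra pair costs 1P = 208 kJ/mol, so E(LS) = -167 + 208 = 41 kJ/mol.
Thus E(LS) − E(HS) = 115 kJ/mol.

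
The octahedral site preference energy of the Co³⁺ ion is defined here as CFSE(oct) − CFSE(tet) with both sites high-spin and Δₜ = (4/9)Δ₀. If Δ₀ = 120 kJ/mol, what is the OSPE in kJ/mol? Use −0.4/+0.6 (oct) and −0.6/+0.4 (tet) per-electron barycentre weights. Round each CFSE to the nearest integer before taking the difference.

-16

Co³⁺: group 9, so d-count = 9 − 3 = 6.
Octahedral high-spin t2g^4 e_g^2: CFSE = -0.4 × 120 = -48 kJ/mol.
Tetrahedral: e^3 t2^3, CFSE = 3(−0.6) + 3(+0.4) = -0.6Δₜ = -0.6 × (4/9) × 120 = -32 kJ/mol.
OSPE = -48 − (-32) = -16 kJ/mol.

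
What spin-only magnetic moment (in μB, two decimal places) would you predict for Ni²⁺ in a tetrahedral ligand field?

2.83 μB

Ni sits in group 10; removing 2 electrons leaves Ni²⁺ with 10 − 2 = 8 d electrons.
Tetrahedral splitting is small, so the complex is high-spin.
Configuration: e^4 t2^4 → 2 unpaired electrons.
μ(spin-only) = √[2(2+2)] = √8 ≈ 2.83 μB.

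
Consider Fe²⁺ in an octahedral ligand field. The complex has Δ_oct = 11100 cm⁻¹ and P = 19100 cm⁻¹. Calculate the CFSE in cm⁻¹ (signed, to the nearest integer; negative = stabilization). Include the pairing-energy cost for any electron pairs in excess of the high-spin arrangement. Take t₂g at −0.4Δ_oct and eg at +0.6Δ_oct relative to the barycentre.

-4440

Group 8 minus oxidation state +2 gives a d⁶ configuration for Fe²⁺.
Δ_oct < P, so pairing is avoided: the ground state is high-spin.
Configuration: t₂g⁴ eg².
Orbital CFSE = -0.4Δ_oct = -0.4 × 11100 = -4440 cm⁻¹.
High-spin has no excess pairs, so no pairing correction applies.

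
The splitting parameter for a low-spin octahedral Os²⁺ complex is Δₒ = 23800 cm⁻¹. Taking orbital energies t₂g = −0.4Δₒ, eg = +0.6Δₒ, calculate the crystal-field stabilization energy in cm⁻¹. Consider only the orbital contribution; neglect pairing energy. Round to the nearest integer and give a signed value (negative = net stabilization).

Group 8 minus oxidation state +2 gives a d⁶ configuration for Os²⁺.
Electron filling gives t₂g⁶ eg⁰.
The orbital stabilization is -2.4Δₒ = -2.4 × 23800 = -57120 cm⁻¹.

-57120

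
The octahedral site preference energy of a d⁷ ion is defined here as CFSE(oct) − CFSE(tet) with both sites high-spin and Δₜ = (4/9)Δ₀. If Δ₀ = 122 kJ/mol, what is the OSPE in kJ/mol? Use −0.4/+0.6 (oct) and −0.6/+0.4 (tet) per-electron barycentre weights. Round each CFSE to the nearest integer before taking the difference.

Octahedral high-spin t2g^5 e_g^2: CFSE = -0.8 × 122 = -98 kJ/mol.
Tetrahedral: e^4 t2^3, CFSE = 4(−0.6) + 3(+0.4) = -1.2Δₜ = -1.2 × (4/9) × 122 = -65 kJ/mol.
Subtracting, OSPE = -98 − (-65) = -33 kJ/mol.

-33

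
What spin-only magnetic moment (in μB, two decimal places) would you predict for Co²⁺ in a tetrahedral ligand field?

Group 9 minus oxidation state +2 gives a d⁷ configuration for Co²⁺.
Tetrahedral fields are weak (Δₜ ≈ 4/9 Δₒ), so electrons fill high-spin.
Configuration: e⁴ t₂³ → 3 unpaired electrons.
μ(spin-only) = √[3(3+2)] = √15 ≈ 3.87 μB.

3.87 μB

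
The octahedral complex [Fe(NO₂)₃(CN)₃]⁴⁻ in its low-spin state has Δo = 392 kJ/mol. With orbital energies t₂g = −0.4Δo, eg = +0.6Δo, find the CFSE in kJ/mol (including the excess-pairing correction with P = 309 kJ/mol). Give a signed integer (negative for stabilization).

Ligand charges: 3×(-1) from NO₂⁻ and 3×(-1) from CN⁻ sum to -6; with overall charge -4, Fe is +2.
Group 8 minus oxidation state +2 gives a d⁶ configuration for Fe²⁺.
The d⁶ electrons fill as t₂g⁶ eg⁰.
CFSE(orbital) = 6×(-0.4Δo) + 0×(0.6Δo) = -2.4Δo; with Δo = 392 kJ/mol that is -941 kJ/mol.
Relative to high-spin t₂g⁴ eg² (1 paired), the low-spin configuration has 2 additional pairs, contributing +2 × 309 = +618 kJ/mol.
Net CFSE = -941 + 618 = -323 kJ/mol.

-323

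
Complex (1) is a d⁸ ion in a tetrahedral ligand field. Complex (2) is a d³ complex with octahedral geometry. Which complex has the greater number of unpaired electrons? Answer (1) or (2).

(1): Tetrahedral splitting is small, so the complex is high-spin; e⁴ t₂⁴ → 2 unpaired.
(2): t₂g³ eg⁰ → 3 unpaired.
So (2) has more unpaired electrons.

(2)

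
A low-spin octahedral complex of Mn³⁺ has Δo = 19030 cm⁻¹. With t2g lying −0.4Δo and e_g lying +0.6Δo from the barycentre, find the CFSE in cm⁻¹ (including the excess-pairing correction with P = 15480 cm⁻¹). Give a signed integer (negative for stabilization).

Mn is in group 7, so Mn³⁺ is d⁴ (7 − 3 = 4).
Configuration: t2g^4 e_g^0.
Orbital CFSE = 4(-0.4) + 0(0.6) = -1.6Δo = -1.6 × 19030 = -30448 cm⁻¹.
High-spin d⁴ would be t2g^3 e_g^1 with 0 pairs; low-spin has 1, so 1 excess pair costs +1P = +15480 cm⁻¹.
Combining: -30448 + 15480 = -14968 cm⁻¹.

-14968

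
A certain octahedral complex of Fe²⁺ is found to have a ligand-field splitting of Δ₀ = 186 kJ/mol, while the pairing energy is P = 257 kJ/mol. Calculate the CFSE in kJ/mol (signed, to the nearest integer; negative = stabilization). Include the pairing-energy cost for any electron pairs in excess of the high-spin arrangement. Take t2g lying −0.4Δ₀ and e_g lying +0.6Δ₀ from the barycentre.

Fe²⁺: group 8, so d-count = 8 − 2 = 6.
Here Δ₀ < P (186 < 257), so the high-spin state is favoured.
Filling d⁶ accordingly: t2g^4 e_g^2.
Orbital CFSE = -0.4Δ₀ = -0.4 × 186 = -74 kJ/mol.
High-spin has no excess pairs, so no pairing correction applies.

-74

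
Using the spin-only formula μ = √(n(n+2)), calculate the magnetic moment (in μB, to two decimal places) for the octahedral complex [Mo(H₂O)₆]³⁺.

H₂O is neutral, so the +3 overall charge sits on Mo: oxidation state +3.
Mo³⁺: group 6, so d-count = 6 − 3 = 3.
For octahedral d³ the high- and low-spin configurations coincide.
Configuration: t₂g³ eg⁰ → 3 unpaired electrons.
μ(spin-only) = √[3(3+2)] = √15 ≈ 3.87 μB.

3.87 μB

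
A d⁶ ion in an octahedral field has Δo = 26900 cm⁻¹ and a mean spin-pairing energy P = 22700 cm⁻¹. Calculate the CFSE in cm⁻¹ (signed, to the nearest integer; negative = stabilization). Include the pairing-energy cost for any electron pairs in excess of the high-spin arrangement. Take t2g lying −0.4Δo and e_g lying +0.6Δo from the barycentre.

-19160

With Δo > P the complex is low-spin.
That gives t2g^6 e_g^0.
Orbital CFSE = -2.4Δo = -2.4 × 26900 = -64560 cm⁻¹.
Excess pairs vs high-spin: 3 − 1 = 2; pairing cost = +45400 cm⁻¹.
Net CFSE = -64560 + 45400 = -19160 cm⁻¹.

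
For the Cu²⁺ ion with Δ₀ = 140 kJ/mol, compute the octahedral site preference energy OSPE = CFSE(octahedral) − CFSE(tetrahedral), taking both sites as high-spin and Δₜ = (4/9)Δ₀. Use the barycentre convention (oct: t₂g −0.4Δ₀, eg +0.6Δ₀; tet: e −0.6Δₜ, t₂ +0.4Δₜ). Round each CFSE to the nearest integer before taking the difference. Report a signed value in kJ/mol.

Cu is in group 11, so Cu²⁺ is d⁹ (11 − 2 = 9).
Octahedral high-spin t₂g⁶ eg³: CFSE = -0.6 × 140 = -84 kJ/mol.
Tetrahedral: e⁴ t₂⁵, CFSE = 4(−0.6) + 5(+0.4) = -0.4Δₜ = -0.4 × (4/9) × 140 = -25 kJ/mol.
OSPE = CFSE(oct) − CFSE(tet) = -84 − (-25) = -59 kJ/mol.

-59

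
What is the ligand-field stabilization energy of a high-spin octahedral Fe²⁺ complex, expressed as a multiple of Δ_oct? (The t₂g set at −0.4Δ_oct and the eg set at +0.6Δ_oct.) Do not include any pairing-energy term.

Fe sits in group 8; removing 2 electrons leaves Fe²⁺ with 8 − 2 = 6 d electrons.
Configuration: t₂g⁴ eg².
CFSE = 4(-0.4Δ_oct) + 2(0.6Δ_oct) = -1.6Δ_oct + 1.2Δ_oct = -0.4Δ_oct.

-0.4 Δ_oct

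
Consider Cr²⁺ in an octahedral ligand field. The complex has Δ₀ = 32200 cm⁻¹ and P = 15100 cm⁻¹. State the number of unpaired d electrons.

2

Group 6 minus oxidation state +2 gives a d⁴ configuration for Cr²⁺.
Since Δ₀ = 32200 cm⁻¹ > P = 15100 cm⁻¹, the complex adopts the low-spin configuration.
Configuration: t₂g⁴ eg⁰.
Unpaired electrons: 2.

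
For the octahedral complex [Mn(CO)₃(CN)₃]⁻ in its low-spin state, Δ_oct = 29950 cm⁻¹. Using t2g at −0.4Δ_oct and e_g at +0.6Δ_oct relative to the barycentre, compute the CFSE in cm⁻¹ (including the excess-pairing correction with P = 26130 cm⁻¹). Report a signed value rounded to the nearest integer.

Ligand charges: 3×(+0) from CO and 3×(-1) from CN⁻ sum to -3; with overall charge -1, Mn is +2.
Mn²⁺: group 7, so d-count = 7 − 2 = 5.
Configuration: t2g^5 e_g^0.
Orbital CFSE = 5(-0.4) + 0(0.6) = -2.0Δ_oct = -2.0 × 29950 = -59900 cm⁻¹.
High-spin d⁵ would be t2g^3 e_g^2 with 0 pairs; low-spin has 2, so 2 excess pairs cost +2P = +52260 cm⁻¹.
Combining: -59900 + 52260 = -7640 cm⁻¹.

-7640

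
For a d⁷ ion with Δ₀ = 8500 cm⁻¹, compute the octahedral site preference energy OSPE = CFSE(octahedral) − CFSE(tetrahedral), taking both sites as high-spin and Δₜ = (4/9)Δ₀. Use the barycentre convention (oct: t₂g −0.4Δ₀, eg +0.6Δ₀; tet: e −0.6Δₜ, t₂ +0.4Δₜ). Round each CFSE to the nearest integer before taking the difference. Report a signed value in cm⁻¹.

Octahedral (high-spin): t2g^5 e_g^2, CFSE = 5(−0.4) + 2(+0.6) = -0.8Δ₀ = -0.8 × 8500 = -6800 cm⁻¹.
Tetrahedral e^4 t2^3 gives -1.2Δₜ = -1.2 × (4/9) × 8500 = -4533 cm⁻¹.
Subtracting, OSPE = -6800 − (-4533) = -2267 cm⁻¹.

-2267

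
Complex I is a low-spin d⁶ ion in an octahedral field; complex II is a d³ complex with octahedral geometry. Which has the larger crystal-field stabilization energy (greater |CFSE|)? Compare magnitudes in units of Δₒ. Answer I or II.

I

I: t2g^6 e_g^0, CFSE = -2.4Δₒ.
II: For octahedral d³ the high- and low-spin configurations coincide; t₂g³ eg⁰, CFSE = -1.2Δₒ.
So I has the larger |CFSE|.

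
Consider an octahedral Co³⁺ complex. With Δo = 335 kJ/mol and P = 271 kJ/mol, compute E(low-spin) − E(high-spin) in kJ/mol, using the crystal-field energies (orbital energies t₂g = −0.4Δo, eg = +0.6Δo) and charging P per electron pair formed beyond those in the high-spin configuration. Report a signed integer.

Co³⁺: group 9, so d-count = 9 − 3 = 6.
In the high-spin limit (t₂g⁴ eg²) the orbital term is -0.4Δo = -134 kJ/mol, with no excess pairing.
Low-spin t₂g⁶ eg⁰ gives -2.4Δo = -804 kJ/mol, but forming 2 extra pairs costs 2P = 542 kJ/mol, so E(LS) = -804 + 542 = -262 kJ/mol.
The difference is -262 − (-134) = -128 kJ/mol, so low-spin lies lower.

-128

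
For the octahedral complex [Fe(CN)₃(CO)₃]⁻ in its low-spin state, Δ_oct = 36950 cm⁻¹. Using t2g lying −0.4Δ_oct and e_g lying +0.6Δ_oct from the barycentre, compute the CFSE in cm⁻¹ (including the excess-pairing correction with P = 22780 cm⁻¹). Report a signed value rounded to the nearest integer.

Ligand charges: 3×(-1) from CN⁻ and 3×(+0) from CO sum to -3; with overall charge -1, Fe is +2.
Group 8 minus oxidation state +2 gives a d⁶ configuration for Fe²⁺.
Configuration: t2g^6 e_g^0.
CFSE(orbital) = 6×(-0.4Δ_oct) + 0×(0.6Δ_oct) = -2.4Δ_oct; with Δ_oct = 36950 cm⁻¹ that is -88680 cm⁻¹.
High-spin d⁶ would be t2g^4 e_g^2 with 1 pair; low-spin has 3, so 2 excess pairs cost +2P = +45560 cm⁻¹.
Overall CFSE = -88680 + 45560 = -43120 cm⁻¹.

-43120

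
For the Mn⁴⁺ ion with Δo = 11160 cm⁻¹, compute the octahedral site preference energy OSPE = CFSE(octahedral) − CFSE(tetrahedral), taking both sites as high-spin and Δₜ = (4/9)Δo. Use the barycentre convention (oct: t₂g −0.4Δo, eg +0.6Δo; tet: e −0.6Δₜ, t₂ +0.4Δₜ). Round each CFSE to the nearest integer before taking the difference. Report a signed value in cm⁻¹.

Mn is in group 7, so Mn⁴⁺ is d³ (7 − 4 = 3).
In an octahedral site d³ (HS) is t₂g³ eg⁰, giving CFSE(oct) = -1.2Δo = -13392 cm⁻¹.
In a tetrahedral site the filling is e² t₂¹: CFSE(tet) = -0.8Δₜ = -0.8 × (4/9)(11160) = -3968 cm⁻¹.
Subtracting, OSPE = -13392 − (-3968) = -9424 cm⁻¹.

-9424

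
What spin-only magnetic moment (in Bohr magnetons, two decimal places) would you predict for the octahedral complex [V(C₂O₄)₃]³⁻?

2.83 Bohr magnetons

Each C₂O₄²⁻ contributes -2; 3 × (-2) = -6. With overall charge -3, V is in the +3 oxidation state.
V³⁺: group 5, so d-count = 5 − 3 = 2.
Configuration: t2g^2 e_g^0 → 2 unpaired electrons.
μ(spin-only) = √[2(2+2)] = √8 ≈ 2.83 Bohr magnetons.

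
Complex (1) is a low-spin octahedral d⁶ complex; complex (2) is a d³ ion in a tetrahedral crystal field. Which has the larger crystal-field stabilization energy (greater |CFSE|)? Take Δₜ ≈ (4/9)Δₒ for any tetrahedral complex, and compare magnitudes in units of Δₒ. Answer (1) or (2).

(1)

(1): t₂g⁶ eg⁰, CFSE = -2.4Δₒ.
(2): Tetrahedral fields are weak (Δₜ ≈ 4/9 Δₒ), so electrons fill high-spin; e^2 t2^1, CFSE = -0.8Δₜ ≈ -0.36Δₒ.
So (1) has the larger |CFSE|.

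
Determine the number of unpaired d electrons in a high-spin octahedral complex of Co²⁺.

Co²⁺: group 9, so d-count = 9 − 2 = 7.
Configuration: t₂g⁵ eg², giving 3 unpaired electrons.

3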